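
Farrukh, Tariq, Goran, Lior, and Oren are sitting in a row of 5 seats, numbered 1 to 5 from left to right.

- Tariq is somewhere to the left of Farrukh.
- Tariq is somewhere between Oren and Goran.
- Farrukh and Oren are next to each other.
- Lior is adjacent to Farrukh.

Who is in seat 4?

Farrukh

With clues 1–2, Tariq is ruled out for seat 4.
With clues 1–3, Goran and Lior are ruled out for seat 4.
With clues 1–4, Oren is ruled out for seat 4.
So seat 4 is Farrukh.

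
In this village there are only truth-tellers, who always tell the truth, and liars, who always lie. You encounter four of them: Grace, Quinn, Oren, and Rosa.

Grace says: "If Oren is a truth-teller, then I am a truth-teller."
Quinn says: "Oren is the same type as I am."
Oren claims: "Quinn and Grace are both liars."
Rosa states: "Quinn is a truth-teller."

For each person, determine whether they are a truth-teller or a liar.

Consider Grace. Suppose Grace is a truth-teller.
Then no assignment of the remaining roles makes every statement match its speaker's type — contradiction.
So Grace is a liar.
Consider Quinn. Suppose Quinn is a truth-teller.
Then no assignment of the remaining roles makes every statement match its speaker's type — contradiction.
So Quinn is a liar.
With that fixed, Oren's statement is true, so Oren is a truth-teller.
With that fixed, Rosa's statement is false, so Rosa is a liar.

Grace: liar, Quinn: liar, Oren: truth-teller, Rosa: liar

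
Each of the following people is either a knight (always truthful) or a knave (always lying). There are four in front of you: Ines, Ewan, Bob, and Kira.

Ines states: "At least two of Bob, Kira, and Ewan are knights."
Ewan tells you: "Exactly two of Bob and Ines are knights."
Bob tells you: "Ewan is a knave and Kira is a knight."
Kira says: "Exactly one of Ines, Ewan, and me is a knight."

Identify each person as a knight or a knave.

Ines: knave, Ewan: knave, Bob: knave, Kira: knave

Consider Ines. Suppose Ines is a knight.
Then no assignment of the remaining roles makes every statement match its speaker's type — contradiction.
So Ines is a knave.
With that fixed, Ewan's statement is false, so Ewan is a knave.
Consider Bob. Suppose Bob is a knight.
Then no assignment of the remaining roles makes every statement match its speaker's type — contradiction.
So Bob is a knave.
Consider Kira. Suppose Kira is a knight.
Then Bob's statement comes out true, contradicting Bob being a knave.
So Kira is a knave.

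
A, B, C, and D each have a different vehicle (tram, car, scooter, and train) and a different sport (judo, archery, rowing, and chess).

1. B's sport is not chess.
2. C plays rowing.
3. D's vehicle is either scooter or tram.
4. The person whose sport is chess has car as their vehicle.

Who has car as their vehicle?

A

With clues 1–3, D is impossible for the one with vehicle car.
With clues 1–4, B and C are impossible for the one with vehicle car.
That leaves A.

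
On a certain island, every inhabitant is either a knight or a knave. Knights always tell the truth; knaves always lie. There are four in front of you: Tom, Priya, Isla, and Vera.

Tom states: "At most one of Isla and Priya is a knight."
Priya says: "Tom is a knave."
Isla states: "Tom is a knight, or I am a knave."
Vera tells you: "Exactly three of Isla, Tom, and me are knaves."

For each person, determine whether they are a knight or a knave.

Consider Tom. Suppose Tom is a knave.
Then whichever role Isla has, Isla's statement has the wrong truth value — contradiction.
So Tom is a knight.
With that fixed, Priya's statement is false, so Priya is a knave.
With that fixed, Isla's statement is true, so Isla is a knight.
With that fixed, Vera's statement is false, so Vera is a knave.

Tom: knight, Priya: knave, Isla: knight, Vera: knave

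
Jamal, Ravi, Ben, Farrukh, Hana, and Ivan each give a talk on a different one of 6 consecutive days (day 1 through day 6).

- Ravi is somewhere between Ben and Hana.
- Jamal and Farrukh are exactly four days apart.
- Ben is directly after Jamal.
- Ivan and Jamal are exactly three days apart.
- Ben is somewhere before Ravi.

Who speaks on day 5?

Farrukh

With clues 1–2, Ravi is ruled out for day 5.
With clues 1–3, Ben and Ivan are ruled out for day 5.
With clues 1–4, Hana is ruled out for day 5.
With clues 1–5, Jamal is ruled out for day 5.
So day 5 is Farrukh.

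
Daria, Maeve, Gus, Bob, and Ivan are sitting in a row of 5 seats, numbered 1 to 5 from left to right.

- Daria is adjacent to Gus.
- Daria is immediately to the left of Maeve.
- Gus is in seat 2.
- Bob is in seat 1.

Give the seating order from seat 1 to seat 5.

From clues 1–2: Daria is in {2,3,4}.
From clues 1–3: Gus → seat 2, Daria → seat 3, Maeve → seat 4.
From clues 1–4: Bob → seat 1, Ivan → seat 5.

Bob, Gus, Daria, Maeve, Ivan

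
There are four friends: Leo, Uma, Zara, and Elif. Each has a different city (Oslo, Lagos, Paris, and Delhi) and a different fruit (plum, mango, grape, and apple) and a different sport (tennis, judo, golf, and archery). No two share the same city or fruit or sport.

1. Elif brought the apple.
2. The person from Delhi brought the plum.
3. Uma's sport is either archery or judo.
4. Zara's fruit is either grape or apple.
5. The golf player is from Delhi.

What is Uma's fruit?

Clue 1 rules out apple for Uma's fruit.
With clues 1–4, grape is impossible for Uma's fruit.
With clues 1–5, plum is impossible for Uma's fruit.
That leaves mango.

mango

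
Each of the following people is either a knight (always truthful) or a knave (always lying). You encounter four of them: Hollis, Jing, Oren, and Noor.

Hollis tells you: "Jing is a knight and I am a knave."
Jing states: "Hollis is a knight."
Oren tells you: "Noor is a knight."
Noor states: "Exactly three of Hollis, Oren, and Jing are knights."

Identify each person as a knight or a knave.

Hollis: knave, Jing: knave, Oren: knave, Noor: knave

Consider Hollis. Suppose Hollis is a knight.
Then Hollis's own statement would have to be true, but it can't be — contradiction.
So Hollis is a knave.
With that fixed, Jing's statement is false, so Jing is a knave.
With that fixed, Noor's statement is false, so Noor is a knave.
With that fixed, Oren's statement is false, so Oren is a knave.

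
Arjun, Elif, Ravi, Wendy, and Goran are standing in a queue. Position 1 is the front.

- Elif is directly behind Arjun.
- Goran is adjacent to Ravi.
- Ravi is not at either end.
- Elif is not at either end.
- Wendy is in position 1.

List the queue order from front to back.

From clue 1: Arjun is in {1,2,3,4}.
From clues 1–2: Wendy is in {1,3,5}.
From clues 1–3: Ravi is in {2,3,4}.
From clues 1–4: Arjun is in {1,2,3}.
From clues 1–5: Wendy → position 1, Arjun → position 2, Elif → position 3, Ravi → position 4, Goran → position 5.

Wendy, Arjun, Elif, Ravi, Goran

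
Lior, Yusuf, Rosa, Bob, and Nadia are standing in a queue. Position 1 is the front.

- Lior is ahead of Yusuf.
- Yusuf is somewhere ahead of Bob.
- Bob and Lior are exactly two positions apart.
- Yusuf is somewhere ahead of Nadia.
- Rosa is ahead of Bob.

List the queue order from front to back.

From clue 1: Lior is in {1,2,3,4}.
From clues 1–2: Lior is in {1,2,3}.
From clues 1–4: Lior is in {1,2}.
From clues 1–5: Rosa → position 1, Lior → position 2, Yusuf → position 3, Bob → position 4, Nadia → position 5.

Rosa, Lior, Yusuf, Bob, Nadia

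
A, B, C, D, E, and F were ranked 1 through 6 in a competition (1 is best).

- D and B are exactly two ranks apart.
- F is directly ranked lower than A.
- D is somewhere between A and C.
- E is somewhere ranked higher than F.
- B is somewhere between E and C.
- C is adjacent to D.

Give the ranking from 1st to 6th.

From clues 1–2: A is in {1,2,4,5}.
From clues 1–4: A is in {2,5}.
From clues 1–5: B → rank 2, D → rank 4, A → rank 5, F → rank 6.
From clues 1–6: E → rank 1, C → rank 3.

E, B, C, D, A, F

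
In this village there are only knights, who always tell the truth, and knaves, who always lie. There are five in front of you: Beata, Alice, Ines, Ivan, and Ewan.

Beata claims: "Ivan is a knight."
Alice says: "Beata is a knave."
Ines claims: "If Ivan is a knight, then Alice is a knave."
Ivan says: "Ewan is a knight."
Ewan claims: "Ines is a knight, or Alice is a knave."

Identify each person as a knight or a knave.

Beata: knight, Alice: knave, Ines: knight, Ivan: knight, Ewan: knight

Consider Beata. Suppose Beata is a knave.
Then no assignment of the remaining roles makes every statement match its speaker's type — contradiction.
So Beata is a knight.
With that fixed, Alice's statement is false, so Alice is a knave.
With that fixed, Ines's statement is true, so Ines is a knight.
With that fixed, Ewan's statement is true, so Ewan is a knight.
With that fixed, Ivan's statement is true, so Ivan is a knight.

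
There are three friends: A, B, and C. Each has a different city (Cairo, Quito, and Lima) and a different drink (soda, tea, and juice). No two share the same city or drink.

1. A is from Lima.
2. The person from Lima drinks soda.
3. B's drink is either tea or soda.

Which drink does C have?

juice

With clues 1–2, soda is impossible for C's drink.
With clues 1–3, tea is impossible for C's drink.
That leaves juice.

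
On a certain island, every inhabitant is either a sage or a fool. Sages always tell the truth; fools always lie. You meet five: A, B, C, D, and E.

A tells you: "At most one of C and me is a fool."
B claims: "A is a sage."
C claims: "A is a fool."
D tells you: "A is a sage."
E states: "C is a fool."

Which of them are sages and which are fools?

Consider A. Suppose A is a fool.
Then no assignment of the remaining roles makes every statement match its speaker's type — contradiction.
So A is a sage.
With that fixed, B's statement is true, so B is a sage.
With that fixed, C's statement is false, so C is a fool.
With that fixed, D's statement is true, so D is a sage.
With that fixed, E's statement is true, so E is a sage.

A: sage, B: sage, C: fool, D: sage, E: sage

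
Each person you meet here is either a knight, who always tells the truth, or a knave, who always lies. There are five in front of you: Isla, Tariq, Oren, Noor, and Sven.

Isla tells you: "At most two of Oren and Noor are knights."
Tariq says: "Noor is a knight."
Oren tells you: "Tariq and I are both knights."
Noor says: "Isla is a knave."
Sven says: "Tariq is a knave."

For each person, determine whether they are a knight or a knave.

Isla: knight, Tariq: knave, Oren: knave, Noor: knave, Sven: knight

Regardless of anyone's role, Isla's statement is true, so Isla is a knight.
With that fixed, Noor's statement is false, so Noor is a knave.
With that fixed, Tariq's statement is false, so Tariq is a knave.
With that fixed, Oren's statement is false, so Oren is a knave.
With that fixed, Sven's statement is true, so Sven is a knight.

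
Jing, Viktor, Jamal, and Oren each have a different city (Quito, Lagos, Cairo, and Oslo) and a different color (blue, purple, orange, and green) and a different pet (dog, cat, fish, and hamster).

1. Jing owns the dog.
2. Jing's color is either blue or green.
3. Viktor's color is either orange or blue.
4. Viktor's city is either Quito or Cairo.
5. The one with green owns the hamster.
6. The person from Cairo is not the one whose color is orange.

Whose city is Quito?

With clues 1–6, Jamal, Jing, and Oren are impossible for the one with city Quito.
That leaves Viktor.

Viktor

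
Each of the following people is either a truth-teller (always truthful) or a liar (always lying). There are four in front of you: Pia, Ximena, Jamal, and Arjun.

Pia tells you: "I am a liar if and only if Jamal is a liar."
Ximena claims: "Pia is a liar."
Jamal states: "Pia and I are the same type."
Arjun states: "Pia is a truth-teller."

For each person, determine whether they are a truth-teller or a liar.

Pia: truth-teller, Ximena: liar, Jamal: truth-teller, Arjun: truth-teller

Consider Pia. Suppose Pia is a liar.
Then whichever role Jamal has, Jamal's statement has the wrong truth value — contradiction.
So Pia is a truth-teller.
With that fixed, Ximena's statement is false, so Ximena is a liar.
With that fixed, Arjun's statement is true, so Arjun is a truth-teller.
Consider Jamal. Suppose Jamal is a liar.
Then Pia's statement comes out false, contradicting Pia being a truth-teller.
So Jamal is a truth-teller.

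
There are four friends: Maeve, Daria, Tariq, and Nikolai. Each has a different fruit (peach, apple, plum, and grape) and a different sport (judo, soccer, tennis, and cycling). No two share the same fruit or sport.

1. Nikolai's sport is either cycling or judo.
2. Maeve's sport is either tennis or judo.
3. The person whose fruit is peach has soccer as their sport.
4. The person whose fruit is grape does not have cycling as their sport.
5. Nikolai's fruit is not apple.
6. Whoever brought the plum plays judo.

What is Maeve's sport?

tennis

With clues 1–2, cycling and soccer are impossible for Maeve's sport.
With clues 1–6, judo is impossible for Maeve's sport.
That leaves tennis.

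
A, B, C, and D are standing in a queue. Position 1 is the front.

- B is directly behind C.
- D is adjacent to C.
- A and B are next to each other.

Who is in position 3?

With clues 1–2, A and D are ruled out for position 3.
With clues 1–3, C is ruled out for position 3.
So position 3 is B.

B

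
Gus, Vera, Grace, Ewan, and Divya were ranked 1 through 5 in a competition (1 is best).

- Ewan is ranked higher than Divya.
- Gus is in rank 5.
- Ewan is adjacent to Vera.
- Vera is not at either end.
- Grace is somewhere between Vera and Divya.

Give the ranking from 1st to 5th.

From clue 1: Ewan is in {1,2,3,4}.
From clues 1–2: Gus → rank 5.
From clues 1–3: Divya is in {3,4}.
From clues 1–4: Vera is in {2,3}.
From clues 1–5: Ewan → rank 1, Vera → rank 2, Grace → rank 3, Divya → rank 4.

Ewan, Vera, Grace, Divya, Gus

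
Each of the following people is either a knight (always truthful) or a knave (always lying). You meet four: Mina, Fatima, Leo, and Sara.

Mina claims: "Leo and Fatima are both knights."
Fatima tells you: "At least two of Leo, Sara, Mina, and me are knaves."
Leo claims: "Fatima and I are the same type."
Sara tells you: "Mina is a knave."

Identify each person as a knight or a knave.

Consider Mina. Suppose Mina is a knight.
Then no assignment of the remaining roles makes every statement match its speaker's type — contradiction.
So Mina is a knave.
With that fixed, Sara's statement is true, so Sara is a knight.
Consider Fatima. Suppose Fatima is a knave.
Then Fatima's own statement would have to be false, but it can't be — contradiction.
So Fatima is a knight.
Consider Leo. Suppose Leo is a knight.
Then Mina's statement comes out true, contradicting Mina being a knave.
So Leo is a knave.

Mina: knave, Fatima: knight, Leo: knave, Sara: knight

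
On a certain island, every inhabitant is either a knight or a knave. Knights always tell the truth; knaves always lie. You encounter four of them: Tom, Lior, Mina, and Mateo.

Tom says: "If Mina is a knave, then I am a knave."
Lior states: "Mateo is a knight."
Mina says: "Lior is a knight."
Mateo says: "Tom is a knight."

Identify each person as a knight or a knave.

Tom: knight, Lior: knight, Mina: knight, Mateo: knight

Consider Tom. Suppose Tom is a knave.
Then Tom's own statement would have to be false, but it can't be — contradiction.
So Tom is a knight.
With that fixed, Mateo's statement is true, so Mateo is a knight.
With that fixed, Lior's statement is true, so Lior is a knight.
With that fixed, Mina's statement is true, so Mina is a knight.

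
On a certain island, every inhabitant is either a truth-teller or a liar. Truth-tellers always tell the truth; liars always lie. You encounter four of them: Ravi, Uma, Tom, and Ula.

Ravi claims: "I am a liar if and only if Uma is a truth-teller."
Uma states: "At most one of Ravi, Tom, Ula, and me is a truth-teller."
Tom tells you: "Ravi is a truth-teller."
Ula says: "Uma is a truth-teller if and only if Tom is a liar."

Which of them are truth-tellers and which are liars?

Consider Ravi. Suppose Ravi is a liar.
Then no assignment of the remaining roles makes every statement match its speaker's type — contradiction.
So Ravi is a truth-teller.
With that fixed, Tom's statement is true, so Tom is a truth-teller.
With that fixed, Uma's statement is false, so Uma is a liar.
With that fixed, Ula's statement is true, so Ula is a truth-teller.

Ravi: truth-teller, Uma: liar, Tom: truth-teller, Ula: truth-teller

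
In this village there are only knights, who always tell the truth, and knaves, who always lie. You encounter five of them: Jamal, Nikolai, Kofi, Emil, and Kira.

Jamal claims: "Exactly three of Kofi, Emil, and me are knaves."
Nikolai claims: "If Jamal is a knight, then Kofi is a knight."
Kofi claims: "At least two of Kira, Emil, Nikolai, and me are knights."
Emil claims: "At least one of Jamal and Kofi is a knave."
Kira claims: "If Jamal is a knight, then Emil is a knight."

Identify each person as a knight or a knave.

Jamal: knave, Nikolai: knight, Kofi: knight, Emil: knight, Kira: knight

Consider Jamal. Suppose Jamal is a knight.
Then Jamal's own statement would have to be true, but it can't be — contradiction.
So Jamal is a knave.
With that fixed, Nikolai's statement is true, so Nikolai is a knight.
With that fixed, Emil's statement is true, so Emil is a knight.
With that fixed, Kira's statement is true, so Kira is a knight.
With that fixed, Kofi's statement is true, so Kofi is a knight.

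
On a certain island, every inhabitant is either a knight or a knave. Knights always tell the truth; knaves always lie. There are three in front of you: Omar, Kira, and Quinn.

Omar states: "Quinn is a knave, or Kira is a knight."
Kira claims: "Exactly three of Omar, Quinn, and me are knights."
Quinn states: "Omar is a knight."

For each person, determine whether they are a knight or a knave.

Consider Omar. Suppose Omar is a knave.
Then no assignment of the remaining roles makes every statement match its speaker's type — contradiction.
So Omar is a knight.
With that fixed, Quinn's statement is true, so Quinn is a knight.
Consider Kira. Suppose Kira is a knave.
Then Omar's statement comes out false, contradicting Omar being a knight.
So Kira is a knight.

Omar: knight, Kira: knight, Quinn: knight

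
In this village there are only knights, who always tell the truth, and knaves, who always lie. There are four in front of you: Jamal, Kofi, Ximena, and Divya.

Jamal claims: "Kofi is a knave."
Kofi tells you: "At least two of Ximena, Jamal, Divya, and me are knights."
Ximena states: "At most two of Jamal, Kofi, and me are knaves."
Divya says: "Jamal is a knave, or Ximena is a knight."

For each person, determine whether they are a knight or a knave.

Consider Jamal. Suppose Jamal is a knight.
Then no assignment of the remaining roles makes every statement match its speaker's type — contradiction.
So Jamal is a knave.
With that fixed, Divya's statement is true, so Divya is a knight.
Consider Kofi. Suppose Kofi is a knave.
Then Jamal's statement comes out true, contradicting Jamal being a knave.
So Kofi is a knight.
With that fixed, Ximena's statement is true, so Ximena is a knight.

Jamal: knave, Kofi: knight, Ximena: knight, Divya: knight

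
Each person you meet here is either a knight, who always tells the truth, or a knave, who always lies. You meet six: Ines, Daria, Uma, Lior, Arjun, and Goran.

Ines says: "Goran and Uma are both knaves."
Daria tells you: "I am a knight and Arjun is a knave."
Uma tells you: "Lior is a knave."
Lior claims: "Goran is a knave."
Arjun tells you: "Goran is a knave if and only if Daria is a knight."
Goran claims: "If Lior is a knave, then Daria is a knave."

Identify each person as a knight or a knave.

Ines: knave, Daria: knave, Uma: knight, Lior: knave, Arjun: knight, Goran: knight

Consider Ines. Suppose Ines is a knight.
Then no assignment of the remaining roles makes every statement match its speaker's type — contradiction.
So Ines is a knave.
Consider Daria. Suppose Daria is a knight.
Then no assignment of the remaining roles makes every statement match its speaker's type — contradiction.
So Daria is a knave.
With that fixed, Goran's statement is true, so Goran is a knight.
With that fixed, Lior's statement is false, so Lior is a knave.
With that fixed, Arjun's statement is true, so Arjun is a knight.
With that fixed, Uma's statement is true, so Uma is a knight.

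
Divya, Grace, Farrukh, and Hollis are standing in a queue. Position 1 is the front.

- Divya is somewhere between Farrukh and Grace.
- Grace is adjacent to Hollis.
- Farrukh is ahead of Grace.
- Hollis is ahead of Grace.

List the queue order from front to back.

Farrukh, Divya, Hollis, Grace

From clue 1: Divya is in {2,3}.
From clues 1–3: Farrukh → position 1, Divya → position 2.
From clues 1–4: Hollis → position 3, Grace → position 4.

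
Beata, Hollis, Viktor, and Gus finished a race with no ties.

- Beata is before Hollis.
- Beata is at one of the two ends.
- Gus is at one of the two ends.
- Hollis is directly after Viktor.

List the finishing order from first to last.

From clue 1: Beata is in {1,2,3}.
From clues 1–2: Beata → place 1.
From clues 1–3: Gus → place 4.
From clues 1–4: Viktor → place 2, Hollis → place 3.

Beata, Viktor, Hollis, Gus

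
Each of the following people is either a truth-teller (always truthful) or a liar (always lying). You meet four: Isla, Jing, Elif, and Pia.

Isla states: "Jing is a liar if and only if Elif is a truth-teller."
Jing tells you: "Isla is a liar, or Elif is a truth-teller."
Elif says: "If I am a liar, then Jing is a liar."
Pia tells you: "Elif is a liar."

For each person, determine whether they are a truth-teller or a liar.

Isla: liar, Jing: truth-teller, Elif: truth-teller, Pia: liar

Consider Isla. Suppose Isla is a truth-teller.
Then no assignment of the remaining roles makes every statement match its speaker's type — contradiction.
So Isla is a liar.
With that fixed, Jing's statement is true, so Jing is a truth-teller.
Consider Elif. Suppose Elif is a liar.
Then Isla's statement comes out true, contradicting Isla being a liar.
So Elif is a truth-teller.
With that fixed, Pia's statement is false, so Pia is a liar.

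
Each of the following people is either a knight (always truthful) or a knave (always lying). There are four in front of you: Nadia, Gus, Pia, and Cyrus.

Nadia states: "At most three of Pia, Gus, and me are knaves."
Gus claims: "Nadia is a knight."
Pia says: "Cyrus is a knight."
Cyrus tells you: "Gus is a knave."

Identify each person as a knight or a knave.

Nadia: knight, Gus: knight, Pia: knave, Cyrus: knave

Regardless of anyone's role, Nadia's statement is true, so Nadia is a knight.
With that fixed, Gus's statement is true, so Gus is a knight.
With that fixed, Cyrus's statement is false, so Cyrus is a knave.
With that fixed, Pia's statement is false, so Pia is a knave.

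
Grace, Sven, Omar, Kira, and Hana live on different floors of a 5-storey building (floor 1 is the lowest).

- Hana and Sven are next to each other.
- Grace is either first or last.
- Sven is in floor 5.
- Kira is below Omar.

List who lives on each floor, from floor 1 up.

From clues 1–2: Grace is in {1,5}.
From clues 1–3: Grace → floor 1, Hana → floor 4, Sven → floor 5.
From clues 1–4: Kira → floor 2, Omar → floor 3.

Grace, Kira, Omar, Hana, Sven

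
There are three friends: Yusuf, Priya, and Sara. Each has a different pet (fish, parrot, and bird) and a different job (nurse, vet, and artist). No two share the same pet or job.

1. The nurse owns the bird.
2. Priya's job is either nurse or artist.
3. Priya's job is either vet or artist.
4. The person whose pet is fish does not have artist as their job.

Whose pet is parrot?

With clues 1–4, Sara and Yusuf are impossible for the one with pet parrot.
That leaves Priya.

Priya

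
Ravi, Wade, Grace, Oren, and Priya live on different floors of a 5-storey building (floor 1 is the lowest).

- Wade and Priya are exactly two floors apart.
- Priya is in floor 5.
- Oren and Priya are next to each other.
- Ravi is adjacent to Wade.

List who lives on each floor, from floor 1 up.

Grace, Ravi, Wade, Oren, Priya

From clues 1–2: Wade → floor 3, Priya → floor 5.
From clues 1–3: Oren → floor 4.
From clues 1–4: Grace → floor 1, Ravi → floor 2.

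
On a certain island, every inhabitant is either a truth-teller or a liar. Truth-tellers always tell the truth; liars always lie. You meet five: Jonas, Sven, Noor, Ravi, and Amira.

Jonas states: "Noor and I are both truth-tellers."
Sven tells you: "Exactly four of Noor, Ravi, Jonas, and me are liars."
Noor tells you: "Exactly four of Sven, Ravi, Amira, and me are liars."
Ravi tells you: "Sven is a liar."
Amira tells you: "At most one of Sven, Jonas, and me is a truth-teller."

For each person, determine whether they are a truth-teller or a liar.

Consider Jonas. Suppose Jonas is a truth-teller.
Then no assignment of the remaining roles makes every statement match its speaker's type — contradiction.
So Jonas is a liar.
Consider Sven. Suppose Sven is a truth-teller.
Then Sven's own statement would have to be true, but it can't be — contradiction.
So Sven is a liar.
With that fixed, Ravi's statement is true, so Ravi is a truth-teller.
With that fixed, Amira's statement is true, so Amira is a truth-teller.
With that fixed, Noor's statement is false, so Noor is a liar.

Jonas: liar, Sven: liar, Noor: liar, Ravi: truth-teller, Amira: truth-teller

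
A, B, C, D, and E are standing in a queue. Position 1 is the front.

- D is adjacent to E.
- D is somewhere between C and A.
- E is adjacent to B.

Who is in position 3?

With clues 1–2, A, B, and C are ruled out for position 3.
With clues 1–3, D is ruled out for position 3.
So position 3 is E.

E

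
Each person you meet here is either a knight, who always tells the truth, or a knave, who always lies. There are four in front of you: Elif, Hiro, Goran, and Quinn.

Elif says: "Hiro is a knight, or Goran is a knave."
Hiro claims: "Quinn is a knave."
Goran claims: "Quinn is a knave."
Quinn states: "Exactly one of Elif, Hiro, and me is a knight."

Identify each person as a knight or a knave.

Elif: knight, Hiro: knight, Goran: knight, Quinn: knave

Consider Elif. Suppose Elif is a knave.
Then no assignment of the remaining roles makes every statement match its speaker's type — contradiction.
So Elif is a knight.
Consider Hiro. Suppose Hiro is a knave.
Then whichever role Quinn has, Quinn's statement has the wrong truth value — contradiction.
So Hiro is a knight.
With that fixed, Quinn's statement is false, so Quinn is a knave.
With that fixed, Goran's statement is true, so Goran is a knight.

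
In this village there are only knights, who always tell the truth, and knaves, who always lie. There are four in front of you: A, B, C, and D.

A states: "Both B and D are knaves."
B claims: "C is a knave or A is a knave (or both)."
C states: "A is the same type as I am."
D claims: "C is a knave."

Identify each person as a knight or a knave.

Consider A. Suppose A is a knave.
Then whichever role C has, C's statement has the wrong truth value — contradiction.
So A is a knight.
Consider B. Suppose B is a knight.
Then A's statement comes out false, contradicting A being a knight.
So B is a knave.
Consider C. Suppose C is a knave.
Then B's statement comes out true, contradicting B being a knave.
So C is a knight.
With that fixed, D's statement is false, so D is a knave.

A: knight, B: knave, C: knight, D: knave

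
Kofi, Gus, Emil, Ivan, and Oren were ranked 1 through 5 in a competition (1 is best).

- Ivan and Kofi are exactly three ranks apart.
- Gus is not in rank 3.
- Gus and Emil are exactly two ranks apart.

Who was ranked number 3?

With clue 1, Ivan and Kofi are ruled out for rank 3.
With clues 1–2, Gus is ruled out for rank 3.
With clues 1–3, Oren is ruled out for rank 3.
So rank 3 is Emil.

Emil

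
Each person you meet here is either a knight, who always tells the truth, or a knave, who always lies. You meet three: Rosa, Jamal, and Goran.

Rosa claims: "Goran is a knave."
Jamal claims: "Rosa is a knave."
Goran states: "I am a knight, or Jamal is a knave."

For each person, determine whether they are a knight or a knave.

Consider Rosa. Suppose Rosa is a knight.
Then no assignment of the remaining roles makes every statement match its speaker's type — contradiction.
So Rosa is a knave.
With that fixed, Jamal's statement is true, so Jamal is a knight.
Consider Goran. Suppose Goran is a knave.
Then Rosa's statement comes out true, contradicting Rosa being a knave.
So Goran is a knight.

Rosa: knave, Jamal: knight, Goran: knight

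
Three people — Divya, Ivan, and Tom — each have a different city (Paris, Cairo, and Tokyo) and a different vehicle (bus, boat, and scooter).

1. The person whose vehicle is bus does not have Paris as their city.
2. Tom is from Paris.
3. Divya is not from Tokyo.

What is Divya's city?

Cairo

With clues 1–2, Paris is impossible for Divya's city.
With clues 1–3, Tokyo is impossible for Divya's city.
That leaves Cairo.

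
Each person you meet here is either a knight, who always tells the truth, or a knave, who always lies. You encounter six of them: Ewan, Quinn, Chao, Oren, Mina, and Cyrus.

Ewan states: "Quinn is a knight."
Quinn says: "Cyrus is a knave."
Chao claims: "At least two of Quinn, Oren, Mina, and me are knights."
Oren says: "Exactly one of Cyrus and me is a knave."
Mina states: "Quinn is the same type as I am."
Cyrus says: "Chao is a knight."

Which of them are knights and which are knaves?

Consider Ewan. Suppose Ewan is a knave.
Then no assignment of the remaining roles makes every statement match its speaker's type — contradiction.
So Ewan is a knight.
Consider Quinn. Suppose Quinn is a knave.
Then Ewan's statement comes out false, contradicting Ewan being a knight.
So Quinn is a knight.
Consider Chao. Suppose Chao is a knight.
Then no assignment of the remaining roles makes every statement match its speaker's type — contradiction.
So Chao is a knave.
With that fixed, Cyrus's statement is false, so Cyrus is a knave.
Consider Oren. Suppose Oren is a knight.
Then Chao's statement comes out true, contradicting Chao being a knave.
So Oren is a knave.
Consider Mina. Suppose Mina is a knight.
Then Chao's statement comes out true, contradicting Chao being a knave.
So Mina is a knave.

Ewan: knight, Quinn: knight, Chao: knave, Oren: knave, Mina: knave, Cyrus: knave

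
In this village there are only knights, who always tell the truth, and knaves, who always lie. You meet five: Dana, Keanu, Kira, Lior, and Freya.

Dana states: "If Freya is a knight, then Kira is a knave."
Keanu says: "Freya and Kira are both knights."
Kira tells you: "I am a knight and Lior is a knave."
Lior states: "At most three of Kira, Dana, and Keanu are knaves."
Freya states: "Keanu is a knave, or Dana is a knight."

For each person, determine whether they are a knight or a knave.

Dana: knight, Keanu: knave, Kira: knave, Lior: knight, Freya: knight

Regardless of anyone's role, Lior's statement is true, so Lior is a knight.
With that fixed, Kira's statement is false, so Kira is a knave.
With that fixed, Dana's statement is true, so Dana is a knight.
With that fixed, Keanu's statement is false, so Keanu is a knave.
With that fixed, Freya's statement is true, so Freya is a knight.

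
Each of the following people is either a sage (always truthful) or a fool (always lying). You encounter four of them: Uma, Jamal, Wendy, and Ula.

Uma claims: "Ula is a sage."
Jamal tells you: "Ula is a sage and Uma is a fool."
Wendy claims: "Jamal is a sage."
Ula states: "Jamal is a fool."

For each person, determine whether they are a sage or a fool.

Consider Uma. Suppose Uma is a fool.
Then no assignment of the remaining roles makes every statement match its speaker's type — contradiction.
So Uma is a sage.
With that fixed, Jamal's statement is false, so Jamal is a fool.
With that fixed, Wendy's statement is false, so Wendy is a fool.
With that fixed, Ula's statement is true, so Ula is a sage.

Uma: sage, Jamal: fool, Wendy: fool, Ula: sage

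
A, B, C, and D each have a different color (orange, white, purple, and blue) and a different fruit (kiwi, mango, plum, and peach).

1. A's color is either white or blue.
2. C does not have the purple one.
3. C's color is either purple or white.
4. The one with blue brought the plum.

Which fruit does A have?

With clues 1–4, kiwi, mango, and peach are impossible for A's fruit.
That leaves plum.

plum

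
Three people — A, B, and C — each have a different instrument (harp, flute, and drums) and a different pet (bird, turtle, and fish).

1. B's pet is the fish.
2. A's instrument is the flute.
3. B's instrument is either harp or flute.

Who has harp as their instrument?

With clues 1–2, A is impossible for the one with instrument harp.
With clues 1–3, C is impossible for the one with instrument harp.
That leaves B.

B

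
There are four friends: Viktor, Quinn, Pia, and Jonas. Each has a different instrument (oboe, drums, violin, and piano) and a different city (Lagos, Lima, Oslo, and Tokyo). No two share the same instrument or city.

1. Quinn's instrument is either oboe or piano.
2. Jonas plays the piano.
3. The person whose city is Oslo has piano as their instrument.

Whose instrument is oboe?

With clues 1–2, Jonas, Pia, and Viktor are impossible for the one with instrument oboe.
That leaves Quinn.

Quinn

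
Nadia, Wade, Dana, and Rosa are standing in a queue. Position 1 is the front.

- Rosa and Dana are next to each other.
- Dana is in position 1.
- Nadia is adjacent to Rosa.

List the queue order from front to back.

From clues 1–2: Dana → position 1, Rosa → position 2.
From clues 1–3: Nadia → position 3, Wade → position 4.

Dana, Rosa, Nadia, Wade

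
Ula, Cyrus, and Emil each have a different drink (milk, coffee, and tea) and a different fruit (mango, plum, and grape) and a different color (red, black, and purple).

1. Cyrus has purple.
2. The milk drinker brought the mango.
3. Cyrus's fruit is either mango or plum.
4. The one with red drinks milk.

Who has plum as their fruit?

With clues 1–4, Emil and Ula are impossible for the one with fruit plum.
That leaves Cyrus.

Cyrus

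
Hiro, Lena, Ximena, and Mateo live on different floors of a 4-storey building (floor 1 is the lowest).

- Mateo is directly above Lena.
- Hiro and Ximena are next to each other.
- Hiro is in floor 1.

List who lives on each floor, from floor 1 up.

Hiro, Ximena, Lena, Mateo

From clue 1: Lena is in {1,2,3}.
From clues 1–2: Lena is in {1,3}.
From clues 1–3: Hiro → floor 1, Ximena → floor 2, Lena → floor 3, Mateo → floor 4.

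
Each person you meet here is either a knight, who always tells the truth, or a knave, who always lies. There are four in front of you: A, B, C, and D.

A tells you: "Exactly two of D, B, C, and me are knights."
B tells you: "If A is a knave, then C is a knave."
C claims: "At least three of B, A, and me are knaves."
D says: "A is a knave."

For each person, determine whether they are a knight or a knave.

Consider A. Suppose A is a knave.
Then no assignment of the remaining roles makes every statement match its speaker's type — contradiction.
So A is a knight.
With that fixed, B's statement is true, so B is a knight.
With that fixed, C's statement is false, so C is a knave.
With that fixed, D's statement is false, so D is a knave.

A: knight, B: knight, C: knave, D: knave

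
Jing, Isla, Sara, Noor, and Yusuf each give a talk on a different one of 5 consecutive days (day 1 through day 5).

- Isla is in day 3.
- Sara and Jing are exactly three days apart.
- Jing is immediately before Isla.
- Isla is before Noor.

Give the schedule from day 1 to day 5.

From clue 1: Isla → day 3.
From clues 1–2: Jing is in {1,2,4,5}.
From clues 1–3: Jing → day 2, Sara → day 5.
From clues 1–4: Yusuf → day 1, Noor → day 4.

Yusuf, Jing, Isla, Noor, Sara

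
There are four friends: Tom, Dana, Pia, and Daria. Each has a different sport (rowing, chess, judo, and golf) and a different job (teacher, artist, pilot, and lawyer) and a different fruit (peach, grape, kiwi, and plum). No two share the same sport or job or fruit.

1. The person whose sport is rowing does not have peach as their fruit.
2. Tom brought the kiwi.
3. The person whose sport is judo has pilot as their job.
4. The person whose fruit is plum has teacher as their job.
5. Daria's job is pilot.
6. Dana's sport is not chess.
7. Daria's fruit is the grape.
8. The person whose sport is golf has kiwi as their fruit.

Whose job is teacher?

With clues 1–4, Tom is impossible for the one with job teacher.
With clues 1–5, Daria is impossible for the one with job teacher.
With clues 1–8, Pia is impossible for the one with job teacher.
That leaves Dana.

Dana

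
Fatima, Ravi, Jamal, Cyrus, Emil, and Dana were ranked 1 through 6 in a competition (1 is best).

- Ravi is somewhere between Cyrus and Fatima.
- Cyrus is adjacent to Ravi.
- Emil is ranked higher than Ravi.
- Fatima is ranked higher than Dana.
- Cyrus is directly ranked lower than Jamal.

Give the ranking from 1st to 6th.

Emil, Jamal, Cyrus, Ravi, Fatima, Dana

From clue 1: Ravi is in {2,3,4,5}.
From clues 1–3: Ravi is in {3,4,5}.
From clues 1–5: Emil → rank 1, Jamal → rank 2, Cyrus → rank 3, Ravi → rank 4, Fatima → rank 5, Dana → rank 6.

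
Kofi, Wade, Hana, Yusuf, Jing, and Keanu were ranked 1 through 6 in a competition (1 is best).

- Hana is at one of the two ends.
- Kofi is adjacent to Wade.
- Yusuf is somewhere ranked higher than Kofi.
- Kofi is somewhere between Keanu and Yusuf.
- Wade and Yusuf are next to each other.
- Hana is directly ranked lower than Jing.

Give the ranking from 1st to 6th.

Yusuf, Wade, Kofi, Keanu, Jing, Hana

From clue 1: Hana is in {1,6}.
From clues 1–6: Yusuf → rank 1, Wade → rank 2, Kofi → rank 3, Keanu → rank 4, Jing → rank 5, Hana → rank 6.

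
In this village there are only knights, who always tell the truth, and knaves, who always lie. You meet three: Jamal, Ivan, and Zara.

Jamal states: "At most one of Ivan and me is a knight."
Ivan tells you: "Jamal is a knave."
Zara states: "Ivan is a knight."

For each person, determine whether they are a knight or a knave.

Consider Jamal. Suppose Jamal is a knave.
Then Jamal's own statement would have to be false, but it can't be — contradiction.
So Jamal is a knight.
With that fixed, Ivan's statement is false, so Ivan is a knave.
With that fixed, Zara's statement is false, so Zara is a knave.

Jamal: knight, Ivan: knave, Zara: knave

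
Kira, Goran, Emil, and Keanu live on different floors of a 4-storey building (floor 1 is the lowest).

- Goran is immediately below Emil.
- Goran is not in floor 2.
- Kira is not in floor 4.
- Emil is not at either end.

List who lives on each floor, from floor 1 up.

From clue 1: Goran is in {1,2,3}.
From clues 1–2: Goran is in {1,3}.
From clues 1–4: Goran → floor 1, Emil → floor 2, Kira → floor 3, Keanu → floor 4.

Goran, Emil, Kira, Keanu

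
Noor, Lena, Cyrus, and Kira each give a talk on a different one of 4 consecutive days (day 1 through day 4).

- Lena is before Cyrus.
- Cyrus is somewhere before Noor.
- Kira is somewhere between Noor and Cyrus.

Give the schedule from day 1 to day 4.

From clue 1: Lena is in {1,2,3}.
From clues 1–2: Noor is in {3,4}.
From clues 1–3: Lena → day 1, Cyrus → day 2, Kira → day 3, Noor → day 4.

Lena, Cyrus, Kira, Noor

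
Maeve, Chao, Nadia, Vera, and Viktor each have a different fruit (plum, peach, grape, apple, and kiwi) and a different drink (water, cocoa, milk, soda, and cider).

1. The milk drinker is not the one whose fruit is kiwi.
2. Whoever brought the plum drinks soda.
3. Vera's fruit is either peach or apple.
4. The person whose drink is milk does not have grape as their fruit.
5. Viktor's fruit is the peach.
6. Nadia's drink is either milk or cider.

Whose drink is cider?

Nadia

With clues 1–6, Chao, Maeve, Vera, and Viktor are impossible for the one with drink cider.
That leaves Nadia.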